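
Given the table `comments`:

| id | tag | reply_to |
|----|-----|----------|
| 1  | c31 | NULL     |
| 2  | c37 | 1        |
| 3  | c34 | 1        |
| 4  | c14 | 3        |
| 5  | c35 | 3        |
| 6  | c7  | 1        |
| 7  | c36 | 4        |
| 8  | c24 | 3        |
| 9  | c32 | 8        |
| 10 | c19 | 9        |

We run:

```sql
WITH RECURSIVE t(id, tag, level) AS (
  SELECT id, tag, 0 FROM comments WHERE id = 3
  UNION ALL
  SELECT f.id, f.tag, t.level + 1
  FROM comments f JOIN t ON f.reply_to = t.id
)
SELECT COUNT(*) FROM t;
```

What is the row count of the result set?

Base: id=3 (c34) at level 0.
Iteration 1: rows with reply_to in {3} -> c14 (id 4, level 1), c35 (id 5, level 1), c24 (id 8, level 1).
Iteration 2: rows with reply_to in {4,5,8} -> c36 (id 7, level 2), c32 (id 9, level 2).
Iteration 3: rows with reply_to in {7,9} -> c19 (id 10, level 3).
Iteration 4: no rows with reply_to in {10}; recursion stops.
Total rows emitted: 7.

7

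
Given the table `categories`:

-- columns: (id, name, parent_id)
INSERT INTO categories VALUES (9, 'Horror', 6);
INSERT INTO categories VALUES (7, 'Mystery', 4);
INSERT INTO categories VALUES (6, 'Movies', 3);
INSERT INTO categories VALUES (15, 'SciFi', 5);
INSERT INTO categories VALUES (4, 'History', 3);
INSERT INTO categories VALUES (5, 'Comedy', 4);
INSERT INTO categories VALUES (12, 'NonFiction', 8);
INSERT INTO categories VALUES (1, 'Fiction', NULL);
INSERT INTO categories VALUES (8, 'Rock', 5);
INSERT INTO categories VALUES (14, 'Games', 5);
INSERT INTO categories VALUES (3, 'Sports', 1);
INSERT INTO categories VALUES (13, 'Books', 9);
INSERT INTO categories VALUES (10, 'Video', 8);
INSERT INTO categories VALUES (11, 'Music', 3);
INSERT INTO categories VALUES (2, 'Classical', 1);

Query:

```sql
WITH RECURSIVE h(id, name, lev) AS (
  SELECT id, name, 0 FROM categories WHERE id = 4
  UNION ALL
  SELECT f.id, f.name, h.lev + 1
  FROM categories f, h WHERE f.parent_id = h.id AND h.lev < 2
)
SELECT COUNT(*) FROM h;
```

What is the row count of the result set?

Base: id=4 (History) at lev 0.
Iteration 1: rows with parent_id in {4} -> Comedy (id 5, lev 1), Mystery (id 7, lev 1).
Iteration 2: rows with parent_id in {5,7} -> Rock (id 8, lev 2), Games (id 14, lev 2), SciFi (id 15, lev 2).
Iteration 3: lev < 2 fails for all current rows; recursion stops.
Total rows emitted: 6.

6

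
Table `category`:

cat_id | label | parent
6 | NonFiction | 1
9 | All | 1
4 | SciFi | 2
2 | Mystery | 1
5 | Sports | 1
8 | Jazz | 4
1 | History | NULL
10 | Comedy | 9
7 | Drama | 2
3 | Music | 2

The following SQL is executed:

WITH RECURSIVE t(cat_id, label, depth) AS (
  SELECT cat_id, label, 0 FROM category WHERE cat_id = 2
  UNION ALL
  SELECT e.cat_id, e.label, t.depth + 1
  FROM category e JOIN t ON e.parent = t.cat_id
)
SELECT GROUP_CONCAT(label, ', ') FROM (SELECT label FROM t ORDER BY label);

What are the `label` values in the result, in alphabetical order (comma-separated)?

Base: cat_id=2 (Mystery) at depth 0.
Iteration 1: rows with parent in {2} -> Music (id 3, depth 1), SciFi (id 4, depth 1), Drama (id 7, depth 1).
Iteration 2: rows with parent in {3,4,7} -> Jazz (id 8, depth 2).
Iteration 3: no rows with parent in {8}; recursion stops.

Drama, Jazz, Music, Mystery, SciFi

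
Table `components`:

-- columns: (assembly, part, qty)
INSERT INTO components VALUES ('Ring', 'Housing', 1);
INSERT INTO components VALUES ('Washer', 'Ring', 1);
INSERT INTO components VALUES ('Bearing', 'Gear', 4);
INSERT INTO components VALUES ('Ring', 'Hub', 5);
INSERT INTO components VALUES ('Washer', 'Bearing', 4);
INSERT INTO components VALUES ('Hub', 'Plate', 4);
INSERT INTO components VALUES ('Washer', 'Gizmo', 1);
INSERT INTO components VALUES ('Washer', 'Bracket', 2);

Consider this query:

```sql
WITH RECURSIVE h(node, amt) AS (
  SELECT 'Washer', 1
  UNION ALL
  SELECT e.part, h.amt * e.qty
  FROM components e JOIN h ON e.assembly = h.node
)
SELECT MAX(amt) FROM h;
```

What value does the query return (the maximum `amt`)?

Base: (Washer, amt=1).
Iteration 1: components of {Washer} -> Bearing = 1*4 = 4, Bracket = 1*2 = 2, Gizmo = 1*1 = 1, Ring = 1*1 = 1.
Iteration 2: components of {Bearing,Bracket,Gizmo,Ring} -> Gear = 4*4 = 16, Housing = 1*1 = 1, Hub = 1*5 = 5.
Iteration 3: components of {Gear,Housing,Hub} -> Plate = 5*4 = 20.
Iteration 4: no further components; recursion stops.
amt values: 1, 1, 2, 1, 4, 1, 5, 16, 20; the maximum is 20.

20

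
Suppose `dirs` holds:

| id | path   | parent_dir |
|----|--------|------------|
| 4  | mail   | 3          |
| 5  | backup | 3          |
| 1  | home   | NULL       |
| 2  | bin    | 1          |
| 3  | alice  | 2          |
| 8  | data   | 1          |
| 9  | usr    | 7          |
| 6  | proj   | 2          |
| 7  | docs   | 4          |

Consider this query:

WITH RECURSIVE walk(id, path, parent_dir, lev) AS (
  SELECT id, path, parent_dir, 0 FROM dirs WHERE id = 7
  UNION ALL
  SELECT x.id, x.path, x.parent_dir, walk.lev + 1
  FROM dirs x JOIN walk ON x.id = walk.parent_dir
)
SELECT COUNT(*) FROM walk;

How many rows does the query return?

Base: id=7 (docs), parent_dir=4, lev 0.
Iteration 1: join on id=4 -> mail (id 4, parent_dir=3, lev 1).
Iteration 2: join on id=3 -> alice (id 3, parent_dir=2, lev 2).
Iteration 3: join on id=2 -> bin (id 2, parent_dir=1, lev 3).
Iteration 4: join on id=1 -> home (id 1, parent_dir=NULL, lev 4).
Iteration 5: parent_dir is NULL; no match; recursion stops.
Total rows emitted: 5.

5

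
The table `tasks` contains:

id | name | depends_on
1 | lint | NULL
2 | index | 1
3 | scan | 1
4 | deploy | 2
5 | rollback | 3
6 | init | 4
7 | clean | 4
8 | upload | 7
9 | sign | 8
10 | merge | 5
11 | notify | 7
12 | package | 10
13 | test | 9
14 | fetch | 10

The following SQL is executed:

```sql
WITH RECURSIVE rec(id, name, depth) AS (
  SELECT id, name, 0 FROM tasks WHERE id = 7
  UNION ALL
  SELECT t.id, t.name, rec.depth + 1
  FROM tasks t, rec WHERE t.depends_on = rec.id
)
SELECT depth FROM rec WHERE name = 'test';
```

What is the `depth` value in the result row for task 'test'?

Base: id=7 (clean) at depth 0.
Iteration 1: rows with depends_on in {7} -> upload (id 8, depth 1), notify (id 11, depth 1).
Iteration 2: rows with depends_on in {8,11} -> sign (id 9, depth 2).
Iteration 3: rows with depends_on in {9} -> test (id 13, depth 3).
Iteration 4: no rows with depends_on in {13}; recursion stops.

3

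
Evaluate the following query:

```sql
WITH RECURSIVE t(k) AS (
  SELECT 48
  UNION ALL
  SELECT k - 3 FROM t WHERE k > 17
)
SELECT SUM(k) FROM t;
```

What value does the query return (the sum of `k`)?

Base: k=48.
Iteration 1: 48 > 17 holds -> k = 48 - 3 = 45.
Iteration 2: 45 > 17 holds -> k = 45 - 3 = 42.
Iteration 3: 42 > 17 holds -> k = 42 - 3 = 39.
Iteration 4: 39 > 17 holds -> k = 39 - 3 = 36.
Iteration 5: 36 > 17 holds -> k = 36 - 3 = 33.
Iteration 6: 33 > 17 holds -> k = 33 - 3 = 30.
Iteration 7: 30 > 17 holds -> k = 30 - 3 = 27.
Iteration 8: 27 > 17 holds -> k = 27 - 3 = 24.
Iteration 9: 24 > 17 holds -> k = 24 - 3 = 21.
Iteration 10: 21 > 17 holds -> k = 21 - 3 = 18.
Iteration 11: 18 > 17 holds -> k = 18 - 3 = 15.
Iteration 12: 15 > 17 fails; recursion stops.
SUM(k) = 48 + 45 + 42 + 39 + 36 + 33 + 30 + 27 + 24 + 21 + 18 + 15 = 378.

378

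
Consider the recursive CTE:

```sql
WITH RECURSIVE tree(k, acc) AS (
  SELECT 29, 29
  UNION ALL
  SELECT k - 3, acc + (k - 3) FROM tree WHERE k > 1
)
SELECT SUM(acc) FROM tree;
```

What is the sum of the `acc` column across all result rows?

Base: k=29, acc=29.
Iteration 1: 29 > 1 holds -> k = 29 - 3 = 26, acc = 29 + 26 = 55.
Iteration 2: 26 > 1 holds -> k = 26 - 3 = 23, acc = 55 + 23 = 78.
Iteration 3: 23 > 1 holds -> k = 23 - 3 = 20, acc = 78 + 20 = 98.
Iteration 4: 20 > 1 holds -> k = 20 - 3 = 17, acc = 98 + 17 = 115.
Iteration 5: 17 > 1 holds -> k = 17 - 3 = 14, acc = 115 + 14 = 129.
Iteration 6: 14 > 1 holds -> k = 14 - 3 = 11, acc = 129 + 11 = 140.
Iteration 7: 11 > 1 holds -> k = 11 - 3 = 8, acc = 140 + 8 = 148.
Iteration 8: 8 > 1 holds -> k = 8 - 3 = 5, acc = 148 + 5 = 153.
Iteration 9: 5 > 1 holds -> k = 5 - 3 = 2, acc = 153 + 2 = 155.
Iteration 10: 2 > 1 holds -> k = 2 - 3 = -1, acc = 155 + -1 = 154.
Iteration 11: -1 > 1 fails; recursion stops.
SUM(acc) = 29 + 55 + 78 + 98 + 115 + 129 + 140 + 148 + 153 + 155 + 154 = 1254.

1254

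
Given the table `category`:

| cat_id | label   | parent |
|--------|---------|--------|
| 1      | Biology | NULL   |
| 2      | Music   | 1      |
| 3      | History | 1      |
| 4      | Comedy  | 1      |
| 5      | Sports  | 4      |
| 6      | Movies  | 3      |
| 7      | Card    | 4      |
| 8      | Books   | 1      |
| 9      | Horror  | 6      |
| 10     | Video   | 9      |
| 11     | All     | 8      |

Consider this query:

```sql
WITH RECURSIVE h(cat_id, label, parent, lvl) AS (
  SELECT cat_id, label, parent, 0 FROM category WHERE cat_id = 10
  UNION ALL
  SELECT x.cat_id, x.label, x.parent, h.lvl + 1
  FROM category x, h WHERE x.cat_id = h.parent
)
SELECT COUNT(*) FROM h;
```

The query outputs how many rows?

Base: cat_id=10 (Video), parent=9, lvl 0.
Iteration 1: join on cat_id=9 -> Horror (id 9, parent=6, lvl 1).
Iteration 2: join on cat_id=6 -> Movies (id 6, parent=3, lvl 2).
Iteration 3: join on cat_id=3 -> History (id 3, parent=1, lvl 3).
Iteration 4: join on cat_id=1 -> Biology (id 1, parent=NULL, lvl 4).
Iteration 5: parent is NULL; no match; recursion stops.
Total rows emitted: 5.

5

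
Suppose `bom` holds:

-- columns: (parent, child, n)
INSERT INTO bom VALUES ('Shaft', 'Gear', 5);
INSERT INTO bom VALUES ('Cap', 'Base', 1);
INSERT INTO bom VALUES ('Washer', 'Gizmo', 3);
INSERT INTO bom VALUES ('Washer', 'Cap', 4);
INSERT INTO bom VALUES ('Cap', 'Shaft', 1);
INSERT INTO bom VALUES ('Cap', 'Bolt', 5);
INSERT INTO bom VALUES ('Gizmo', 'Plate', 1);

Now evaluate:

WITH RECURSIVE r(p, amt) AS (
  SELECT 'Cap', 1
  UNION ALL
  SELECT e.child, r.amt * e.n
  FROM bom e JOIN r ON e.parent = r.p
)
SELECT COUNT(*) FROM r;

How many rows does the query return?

Base: (Cap, amt=1).
Iteration 1: components of {Cap} -> Base = 1*1 = 1, Bolt = 1*5 = 5, Shaft = 1*1 = 1.
Iteration 2: components of {Base,Bolt,Shaft} -> Gear = 1*5 = 5.
Iteration 3: no further components; recursion stops.
Total rows emitted: 5.

5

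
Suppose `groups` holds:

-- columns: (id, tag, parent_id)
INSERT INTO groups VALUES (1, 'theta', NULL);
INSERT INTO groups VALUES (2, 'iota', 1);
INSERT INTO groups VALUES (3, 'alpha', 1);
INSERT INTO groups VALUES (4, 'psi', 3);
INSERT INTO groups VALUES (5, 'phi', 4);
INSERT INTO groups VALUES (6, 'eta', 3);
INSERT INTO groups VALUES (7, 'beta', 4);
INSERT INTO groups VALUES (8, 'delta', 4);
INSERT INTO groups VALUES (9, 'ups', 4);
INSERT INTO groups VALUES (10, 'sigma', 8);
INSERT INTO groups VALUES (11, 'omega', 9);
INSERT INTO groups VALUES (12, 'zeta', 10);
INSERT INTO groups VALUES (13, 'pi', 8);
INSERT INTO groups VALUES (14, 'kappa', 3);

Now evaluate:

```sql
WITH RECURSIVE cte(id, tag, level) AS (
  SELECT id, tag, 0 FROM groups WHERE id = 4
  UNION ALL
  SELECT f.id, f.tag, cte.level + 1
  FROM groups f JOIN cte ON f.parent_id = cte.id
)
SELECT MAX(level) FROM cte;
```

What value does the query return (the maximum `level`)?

Base: id=4 (psi) at level 0.
Iteration 1: rows with parent_id in {4} -> phi (id 5, level 1), beta (id 7, level 1), delta (id 8, level 1), ups (id 9, level 1).
Iteration 2: rows with parent_id in {5,7,8,9} -> sigma (id 10, level 2), omega (id 11, level 2), pi (id 13, level 2).
Iteration 3: rows with parent_id in {10,11,13} -> zeta (id 12, level 3).
Iteration 4: no rows with parent_id in {12}; recursion stops.
level values: 0, 1, 1, 1, 1, 2, 2, 2, 3; the maximum is 3.

3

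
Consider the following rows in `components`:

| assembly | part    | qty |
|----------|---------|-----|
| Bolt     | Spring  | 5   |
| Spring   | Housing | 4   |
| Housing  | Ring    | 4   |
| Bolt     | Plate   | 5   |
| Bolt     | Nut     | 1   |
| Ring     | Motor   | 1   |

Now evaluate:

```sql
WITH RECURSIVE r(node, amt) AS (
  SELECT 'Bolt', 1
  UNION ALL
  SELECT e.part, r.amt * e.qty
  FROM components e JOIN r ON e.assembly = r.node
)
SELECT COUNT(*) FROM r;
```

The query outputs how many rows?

Base: (Bolt, amt=1).
Iteration 1: components of {Bolt} -> Nut = 1*1 = 1, Plate = 1*5 = 5, Spring = 1*5 = 5.
Iteration 2: components of {Nut,Plate,Spring} -> Housing = 5*4 = 20.
Iteration 3: components of {Housing} -> Ring = 20*4 = 80.
Iteration 4: components of {Ring} -> Motor = 80*1 = 80.
Iteration 5: no further components; recursion stops.
Total rows emitted: 7.

7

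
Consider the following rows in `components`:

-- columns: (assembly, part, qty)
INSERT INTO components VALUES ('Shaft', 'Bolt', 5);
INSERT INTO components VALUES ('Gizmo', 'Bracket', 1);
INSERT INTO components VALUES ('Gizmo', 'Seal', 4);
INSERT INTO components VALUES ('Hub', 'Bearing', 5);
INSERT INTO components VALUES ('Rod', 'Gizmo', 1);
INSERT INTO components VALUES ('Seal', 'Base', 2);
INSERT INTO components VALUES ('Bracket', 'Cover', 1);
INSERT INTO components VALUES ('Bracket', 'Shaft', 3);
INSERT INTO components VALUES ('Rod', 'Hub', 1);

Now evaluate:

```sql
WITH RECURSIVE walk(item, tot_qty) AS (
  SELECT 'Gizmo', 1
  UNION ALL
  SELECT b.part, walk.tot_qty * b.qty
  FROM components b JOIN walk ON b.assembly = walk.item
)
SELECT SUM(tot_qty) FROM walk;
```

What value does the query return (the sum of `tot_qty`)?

Base: (Gizmo, tot_qty=1).
Iteration 1: components of {Gizmo} -> Bracket = 1*1 = 1, Seal = 1*4 = 4.
Iteration 2: components of {Bracket,Seal} -> Base = 4*2 = 8, Cover = 1*1 = 1, Shaft = 1*3 = 3.
Iteration 3: components of {Base,Cover,Shaft} -> Bolt = 3*5 = 15.
Iteration 4: no further components; recursion stops.
SUM(tot_qty) = 1 + 1 + 4 + 1 + 3 + 8 + 15 = 33.

33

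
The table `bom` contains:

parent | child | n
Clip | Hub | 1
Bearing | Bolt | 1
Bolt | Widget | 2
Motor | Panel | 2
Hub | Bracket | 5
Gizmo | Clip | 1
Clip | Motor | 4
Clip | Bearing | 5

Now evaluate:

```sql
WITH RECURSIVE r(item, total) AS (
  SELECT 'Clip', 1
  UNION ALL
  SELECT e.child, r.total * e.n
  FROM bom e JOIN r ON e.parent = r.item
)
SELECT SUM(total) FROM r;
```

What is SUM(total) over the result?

Base: (Clip, total=1).
Iteration 1: components of {Clip} -> Bearing = 1*5 = 5, Hub = 1*1 = 1, Motor = 1*4 = 4.
Iteration 2: components of {Bearing,Hub,Motor} -> Bolt = 5*1 = 5, Bracket = 1*5 = 5, Panel = 4*2 = 8.
Iteration 3: components of {Bolt,Bracket,Panel} -> Widget = 5*2 = 10.
Iteration 4: no further components; recursion stops.
SUM(total) = 1 + 4 + 1 + 5 + 8 + 5 + 5 + 10 = 39.

39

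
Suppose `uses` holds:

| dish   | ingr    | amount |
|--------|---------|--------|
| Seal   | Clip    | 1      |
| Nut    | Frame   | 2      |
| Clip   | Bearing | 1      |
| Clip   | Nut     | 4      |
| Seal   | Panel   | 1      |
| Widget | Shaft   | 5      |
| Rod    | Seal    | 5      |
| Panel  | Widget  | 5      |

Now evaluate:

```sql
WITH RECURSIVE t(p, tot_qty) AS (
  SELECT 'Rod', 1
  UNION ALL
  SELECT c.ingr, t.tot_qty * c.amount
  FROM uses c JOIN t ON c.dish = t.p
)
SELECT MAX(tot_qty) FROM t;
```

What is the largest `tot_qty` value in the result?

125

Base: (Rod, tot_qty=1).
Iteration 1: components of {Rod} -> Seal = 1*5 = 5.
Iteration 2: components of {Seal} -> Clip = 5*1 = 5, Panel = 5*1 = 5.
Iteration 3: components of {Clip,Panel} -> Bearing = 5*1 = 5, Nut = 5*4 = 20, Widget = 5*5 = 25.
Iteration 4: components of {Bearing,Nut,Widget} -> Frame = 20*2 = 40, Shaft = 25*5 = 125.
Iteration 5: no further components; recursion stops.
tot_qty values: 1, 5, 5, 5, 25, 20, 5, 125, 40; the maximum is 125.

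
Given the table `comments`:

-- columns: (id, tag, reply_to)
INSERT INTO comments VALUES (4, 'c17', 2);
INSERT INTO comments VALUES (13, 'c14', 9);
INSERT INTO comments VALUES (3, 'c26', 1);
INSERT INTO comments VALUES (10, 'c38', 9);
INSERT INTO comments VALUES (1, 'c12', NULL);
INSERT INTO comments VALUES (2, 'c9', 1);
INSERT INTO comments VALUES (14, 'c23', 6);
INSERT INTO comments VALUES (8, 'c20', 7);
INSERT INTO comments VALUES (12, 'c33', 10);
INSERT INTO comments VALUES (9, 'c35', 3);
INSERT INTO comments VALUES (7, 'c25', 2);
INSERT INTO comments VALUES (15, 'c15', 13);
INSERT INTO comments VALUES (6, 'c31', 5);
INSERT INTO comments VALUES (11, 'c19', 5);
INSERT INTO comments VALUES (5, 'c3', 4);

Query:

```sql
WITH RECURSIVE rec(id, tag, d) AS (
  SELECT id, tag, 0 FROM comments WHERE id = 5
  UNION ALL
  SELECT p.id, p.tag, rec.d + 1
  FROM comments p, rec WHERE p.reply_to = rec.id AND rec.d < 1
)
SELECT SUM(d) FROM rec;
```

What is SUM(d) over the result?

2

Base: id=5 (c3) at d 0.
Iteration 1: rows with reply_to in {5} -> c31 (id 6, d 1), c19 (id 11, d 1).
Iteration 2: d < 1 fails for all current rows; recursion stops.
SUM(d) = 0 + 1 + 1 = 2.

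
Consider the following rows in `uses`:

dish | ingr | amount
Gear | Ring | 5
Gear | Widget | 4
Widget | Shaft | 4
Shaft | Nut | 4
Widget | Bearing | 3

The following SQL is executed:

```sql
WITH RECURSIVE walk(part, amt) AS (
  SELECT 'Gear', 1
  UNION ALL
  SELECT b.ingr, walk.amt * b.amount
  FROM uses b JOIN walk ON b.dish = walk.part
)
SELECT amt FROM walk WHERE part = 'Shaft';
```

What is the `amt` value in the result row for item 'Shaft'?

16

Base: (Gear, amt=1).
Iteration 1: components of {Gear} -> Ring = 1*5 = 5, Widget = 1*4 = 4.
Iteration 2: components of {Ring,Widget} -> Bearing = 4*3 = 12, Shaft = 4*4 = 16.
Iteration 3: components of {Bearing,Shaft} -> Nut = 16*4 = 64.
Iteration 4: no further components; recursion stops.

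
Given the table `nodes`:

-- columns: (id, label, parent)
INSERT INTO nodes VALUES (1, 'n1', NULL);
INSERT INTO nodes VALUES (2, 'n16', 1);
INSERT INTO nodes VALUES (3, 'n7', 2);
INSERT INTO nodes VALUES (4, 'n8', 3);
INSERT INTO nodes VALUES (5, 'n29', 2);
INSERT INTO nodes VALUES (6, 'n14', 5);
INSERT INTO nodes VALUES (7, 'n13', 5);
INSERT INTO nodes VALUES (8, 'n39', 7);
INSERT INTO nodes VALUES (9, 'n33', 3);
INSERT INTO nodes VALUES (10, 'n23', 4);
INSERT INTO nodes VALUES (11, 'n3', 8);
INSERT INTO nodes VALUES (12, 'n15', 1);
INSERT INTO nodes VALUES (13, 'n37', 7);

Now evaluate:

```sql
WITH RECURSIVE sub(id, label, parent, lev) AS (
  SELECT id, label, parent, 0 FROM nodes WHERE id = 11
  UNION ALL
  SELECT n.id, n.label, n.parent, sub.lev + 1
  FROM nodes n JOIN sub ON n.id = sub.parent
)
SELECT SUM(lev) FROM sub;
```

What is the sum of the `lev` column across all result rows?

Base: id=11 (n3), parent=8, lev 0.
Iteration 1: join on id=8 -> n39 (id 8, parent=7, lev 1).
Iteration 2: join on id=7 -> n13 (id 7, parent=5, lev 2).
Iteration 3: join on id=5 -> n29 (id 5, parent=2, lev 3).
Iteration 4: join on id=2 -> n16 (id 2, parent=1, lev 4).
Iteration 5: join on id=1 -> n1 (id 1, parent=NULL, lev 5).
Iteration 6: parent is NULL; no match; recursion stops.
SUM(lev) = 0 + 1 + 2 + 3 + 4 + 5 = 15.

15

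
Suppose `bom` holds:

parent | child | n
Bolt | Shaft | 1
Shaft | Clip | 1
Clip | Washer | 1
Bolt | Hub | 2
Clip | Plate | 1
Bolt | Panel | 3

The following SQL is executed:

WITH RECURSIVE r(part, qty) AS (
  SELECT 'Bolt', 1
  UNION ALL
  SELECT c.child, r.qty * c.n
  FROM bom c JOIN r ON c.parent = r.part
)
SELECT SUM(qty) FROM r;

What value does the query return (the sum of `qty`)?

10

Base: (Bolt, qty=1).
Iteration 1: components of {Bolt} -> Hub = 1*2 = 2, Panel = 1*3 = 3, Shaft = 1*1 = 1.
Iteration 2: components of {Hub,Panel,Shaft} -> Clip = 1*1 = 1.
Iteration 3: components of {Clip} -> Plate = 1*1 = 1, Washer = 1*1 = 1.
Iteration 4: no further components; recursion stops.
SUM(qty) = 1 + 1 + 2 + 3 + 1 + 1 + 1 = 10.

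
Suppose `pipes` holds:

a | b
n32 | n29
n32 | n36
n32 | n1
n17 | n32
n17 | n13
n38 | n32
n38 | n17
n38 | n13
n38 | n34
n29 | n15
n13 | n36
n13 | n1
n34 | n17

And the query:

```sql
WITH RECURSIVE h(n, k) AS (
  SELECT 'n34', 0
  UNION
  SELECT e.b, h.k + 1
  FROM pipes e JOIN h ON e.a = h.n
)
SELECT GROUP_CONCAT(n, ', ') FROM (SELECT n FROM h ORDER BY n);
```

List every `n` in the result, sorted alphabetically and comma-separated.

Base: (n34, k=0).
Iteration 1: edges from {n34} -> (n17, k=1).
Iteration 2: edges from {n17} -> (n13, k=2), (n32, k=2).
Iteration 3: edges from {n13,n32} -> (n1, k=3), (n29, k=3), (n36, k=3). [UNION drops 2 duplicate row(s)]
Iteration 4: edges from {n1,n29,n36} -> (n15, k=4).
Iteration 5: no outgoing edges from {n15}; recursion stops.

n1, n13, n15, n17, n29, n32, n34, n36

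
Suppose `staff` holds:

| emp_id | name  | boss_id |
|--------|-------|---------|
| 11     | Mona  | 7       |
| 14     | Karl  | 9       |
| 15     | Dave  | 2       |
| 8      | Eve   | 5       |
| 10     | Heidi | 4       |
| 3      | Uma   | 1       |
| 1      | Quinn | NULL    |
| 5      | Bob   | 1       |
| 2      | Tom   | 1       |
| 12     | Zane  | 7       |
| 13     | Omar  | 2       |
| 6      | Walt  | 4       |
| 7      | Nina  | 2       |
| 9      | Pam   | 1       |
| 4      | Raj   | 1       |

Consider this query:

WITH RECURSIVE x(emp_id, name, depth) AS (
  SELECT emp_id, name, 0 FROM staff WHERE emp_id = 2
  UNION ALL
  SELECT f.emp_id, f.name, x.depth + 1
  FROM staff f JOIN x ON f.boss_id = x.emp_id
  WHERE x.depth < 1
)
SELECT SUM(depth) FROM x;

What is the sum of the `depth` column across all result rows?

Base: emp_id=2 (Tom) at depth 0.
Iteration 1: rows with boss_id in {2} -> Nina (id 7, depth 1), Omar (id 13, depth 1), Dave (id 15, depth 1).
Iteration 2: depth < 1 fails for all current rows; recursion stops.
SUM(depth) = 0 + 1 + 1 + 1 = 3.

3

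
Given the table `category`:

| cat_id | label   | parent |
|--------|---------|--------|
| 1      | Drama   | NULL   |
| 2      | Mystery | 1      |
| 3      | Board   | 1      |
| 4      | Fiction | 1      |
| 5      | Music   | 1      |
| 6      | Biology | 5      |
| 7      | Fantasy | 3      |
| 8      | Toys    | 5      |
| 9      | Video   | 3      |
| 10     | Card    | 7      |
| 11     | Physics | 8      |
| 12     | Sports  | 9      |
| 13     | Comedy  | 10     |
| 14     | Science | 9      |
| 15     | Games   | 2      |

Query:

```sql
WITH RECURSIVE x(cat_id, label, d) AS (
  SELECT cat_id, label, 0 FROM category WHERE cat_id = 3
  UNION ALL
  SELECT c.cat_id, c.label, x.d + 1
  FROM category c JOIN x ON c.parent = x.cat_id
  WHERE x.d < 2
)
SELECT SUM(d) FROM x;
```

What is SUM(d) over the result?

Base: cat_id=3 (Board) at d 0.
Iteration 1: rows with parent in {3} -> Fantasy (id 7, d 1), Video (id 9, d 1).
Iteration 2: rows with parent in {7,9} -> Card (id 10, d 2), Sports (id 12, d 2), Science (id 14, d 2).
Iteration 3: d < 2 fails for all current rows; recursion stops.
SUM(d) = 0 + 1 + 1 + 2 + 2 + 2 = 8.

8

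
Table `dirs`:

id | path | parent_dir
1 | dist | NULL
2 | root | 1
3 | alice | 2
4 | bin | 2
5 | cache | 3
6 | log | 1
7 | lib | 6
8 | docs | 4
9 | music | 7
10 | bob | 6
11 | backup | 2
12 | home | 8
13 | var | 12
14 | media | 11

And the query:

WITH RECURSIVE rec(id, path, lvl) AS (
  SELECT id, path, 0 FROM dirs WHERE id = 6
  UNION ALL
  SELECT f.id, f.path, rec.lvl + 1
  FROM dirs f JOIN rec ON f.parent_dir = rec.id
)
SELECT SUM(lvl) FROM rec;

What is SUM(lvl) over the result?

Base: id=6 (log) at lvl 0.
Iteration 1: rows with parent_dir in {6} -> lib (id 7, lvl 1), bob (id 10, lvl 1).
Iteration 2: rows with parent_dir in {7,10} -> music (id 9, lvl 2).
Iteration 3: no rows with parent_dir in {9}; recursion stops.
SUM(lvl) = 0 + 1 + 1 + 2 = 4.

4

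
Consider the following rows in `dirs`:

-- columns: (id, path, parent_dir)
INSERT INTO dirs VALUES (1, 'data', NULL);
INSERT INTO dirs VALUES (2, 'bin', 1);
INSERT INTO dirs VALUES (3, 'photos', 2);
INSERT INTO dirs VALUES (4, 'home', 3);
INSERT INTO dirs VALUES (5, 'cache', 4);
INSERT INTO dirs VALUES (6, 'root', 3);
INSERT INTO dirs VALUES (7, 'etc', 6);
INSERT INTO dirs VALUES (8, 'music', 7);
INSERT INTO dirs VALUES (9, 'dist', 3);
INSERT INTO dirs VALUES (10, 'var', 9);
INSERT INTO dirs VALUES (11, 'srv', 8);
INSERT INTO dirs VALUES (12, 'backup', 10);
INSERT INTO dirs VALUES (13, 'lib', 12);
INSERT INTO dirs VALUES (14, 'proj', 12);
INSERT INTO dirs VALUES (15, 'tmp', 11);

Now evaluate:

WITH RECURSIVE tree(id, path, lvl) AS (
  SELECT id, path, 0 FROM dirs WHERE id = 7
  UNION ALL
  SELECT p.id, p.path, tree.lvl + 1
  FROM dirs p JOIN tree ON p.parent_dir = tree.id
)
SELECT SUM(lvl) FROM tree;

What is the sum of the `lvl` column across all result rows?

Base: id=7 (etc) at lvl 0.
Iteration 1: rows with parent_dir in {7} -> music (id 8, lvl 1).
Iteration 2: rows with parent_dir in {8} -> srv (id 11, lvl 2).
Iteration 3: rows with parent_dir in {11} -> tmp (id 15, lvl 3).
Iteration 4: no rows with parent_dir in {15}; recursion stops.
SUM(lvl) = 0 + 1 + 2 + 3 = 6.

6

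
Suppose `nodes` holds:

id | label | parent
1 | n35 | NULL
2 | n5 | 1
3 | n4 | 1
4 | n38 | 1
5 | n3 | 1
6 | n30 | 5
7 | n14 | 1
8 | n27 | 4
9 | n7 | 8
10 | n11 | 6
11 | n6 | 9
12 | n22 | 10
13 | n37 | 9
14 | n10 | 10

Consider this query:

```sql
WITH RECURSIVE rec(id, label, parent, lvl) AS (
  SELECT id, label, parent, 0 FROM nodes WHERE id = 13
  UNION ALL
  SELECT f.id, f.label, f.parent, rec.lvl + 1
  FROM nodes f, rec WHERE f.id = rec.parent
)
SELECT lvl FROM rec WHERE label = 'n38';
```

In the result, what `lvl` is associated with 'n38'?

Base: id=13 (n37), parent=9, lvl 0.
Iteration 1: join on id=9 -> n7 (id 9, parent=8, lvl 1).
Iteration 2: join on id=8 -> n27 (id 8, parent=4, lvl 2).
Iteration 3: join on id=4 -> n38 (id 4, parent=1, lvl 3).
Iteration 4: join on id=1 -> n35 (id 1, parent=NULL, lvl 4).
Iteration 5: parent is NULL; no match; recursion stops.

3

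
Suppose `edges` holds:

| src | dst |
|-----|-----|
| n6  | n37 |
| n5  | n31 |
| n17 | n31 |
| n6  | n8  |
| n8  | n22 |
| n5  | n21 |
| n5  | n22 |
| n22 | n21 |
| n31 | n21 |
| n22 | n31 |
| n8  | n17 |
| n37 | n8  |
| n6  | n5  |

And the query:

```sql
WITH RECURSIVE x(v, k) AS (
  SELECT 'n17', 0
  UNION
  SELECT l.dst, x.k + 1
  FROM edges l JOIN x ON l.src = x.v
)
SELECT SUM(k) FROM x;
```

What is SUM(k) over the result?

Base: (n17, k=0).
Iteration 1: edges from {n17} -> (n31, k=1).
Iteration 2: edges from {n31} -> (n21, k=2).
Iteration 3: no outgoing edges from {n21}; recursion stops.
SUM(k) = 0 + 1 + 2 = 3.

3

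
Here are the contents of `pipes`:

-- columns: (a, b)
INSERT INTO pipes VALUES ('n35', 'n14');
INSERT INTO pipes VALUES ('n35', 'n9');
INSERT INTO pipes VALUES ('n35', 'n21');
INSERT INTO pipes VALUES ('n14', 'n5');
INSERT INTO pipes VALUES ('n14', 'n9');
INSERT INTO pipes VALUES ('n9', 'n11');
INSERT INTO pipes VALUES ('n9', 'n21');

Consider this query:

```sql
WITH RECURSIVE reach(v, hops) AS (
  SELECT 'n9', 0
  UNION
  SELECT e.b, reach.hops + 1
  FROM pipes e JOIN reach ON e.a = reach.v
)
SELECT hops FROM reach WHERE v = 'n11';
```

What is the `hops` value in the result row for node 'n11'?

1

Base: (n9, hops=0).
Iteration 1: edges from {n9} -> (n11, hops=1), (n21, hops=1).
Iteration 2: no outgoing edges from {n11,n21}; recursion stops.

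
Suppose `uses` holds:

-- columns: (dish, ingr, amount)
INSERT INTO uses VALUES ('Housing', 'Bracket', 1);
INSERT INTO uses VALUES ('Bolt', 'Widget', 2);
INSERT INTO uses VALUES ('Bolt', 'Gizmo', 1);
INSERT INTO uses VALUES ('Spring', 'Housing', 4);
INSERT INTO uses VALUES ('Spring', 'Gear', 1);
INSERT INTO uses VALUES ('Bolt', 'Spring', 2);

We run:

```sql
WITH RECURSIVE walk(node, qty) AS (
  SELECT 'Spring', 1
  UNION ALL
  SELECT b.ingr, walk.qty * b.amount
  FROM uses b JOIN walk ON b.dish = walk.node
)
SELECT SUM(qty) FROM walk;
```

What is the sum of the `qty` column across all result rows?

10

Base: (Spring, qty=1).
Iteration 1: components of {Spring} -> Gear = 1*1 = 1, Housing = 1*4 = 4.
Iteration 2: components of {Gear,Housing} -> Bracket = 4*1 = 4.
Iteration 3: no further components; recursion stops.
SUM(qty) = 1 + 1 + 4 + 4 = 10.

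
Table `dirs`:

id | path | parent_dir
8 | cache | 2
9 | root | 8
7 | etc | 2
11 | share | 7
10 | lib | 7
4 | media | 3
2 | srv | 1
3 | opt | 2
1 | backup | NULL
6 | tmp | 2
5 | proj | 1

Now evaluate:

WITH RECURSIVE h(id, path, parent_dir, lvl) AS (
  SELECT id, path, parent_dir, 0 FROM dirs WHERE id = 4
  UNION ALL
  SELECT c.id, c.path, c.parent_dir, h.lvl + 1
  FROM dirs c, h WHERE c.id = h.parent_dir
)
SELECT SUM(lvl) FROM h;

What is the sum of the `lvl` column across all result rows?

6

Base: id=4 (media), parent_dir=3, lvl 0.
Iteration 1: join on id=3 -> opt (id 3, parent_dir=2, lvl 1).
Iteration 2: join on id=2 -> srv (id 2, parent_dir=1, lvl 2).
Iteration 3: join on id=1 -> backup (id 1, parent_dir=NULL, lvl 3).
Iteration 4: parent_dir is NULL; no match; recursion stops.
SUM(lvl) = 0 + 1 + 2 + 3 = 6.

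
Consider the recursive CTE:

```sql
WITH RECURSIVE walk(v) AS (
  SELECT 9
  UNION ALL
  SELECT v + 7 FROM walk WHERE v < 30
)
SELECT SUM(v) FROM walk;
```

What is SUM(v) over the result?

Base: v=9.
Iteration 1: 9 < 30 holds -> v = 9 + 7 = 16.
Iteration 2: 16 < 30 holds -> v = 16 + 7 = 23.
Iteration 3: 23 < 30 holds -> v = 23 + 7 = 30.
Iteration 4: 30 < 30 fails; recursion stops.
SUM(v) = 9 + 16 + 23 + 30 = 78.

78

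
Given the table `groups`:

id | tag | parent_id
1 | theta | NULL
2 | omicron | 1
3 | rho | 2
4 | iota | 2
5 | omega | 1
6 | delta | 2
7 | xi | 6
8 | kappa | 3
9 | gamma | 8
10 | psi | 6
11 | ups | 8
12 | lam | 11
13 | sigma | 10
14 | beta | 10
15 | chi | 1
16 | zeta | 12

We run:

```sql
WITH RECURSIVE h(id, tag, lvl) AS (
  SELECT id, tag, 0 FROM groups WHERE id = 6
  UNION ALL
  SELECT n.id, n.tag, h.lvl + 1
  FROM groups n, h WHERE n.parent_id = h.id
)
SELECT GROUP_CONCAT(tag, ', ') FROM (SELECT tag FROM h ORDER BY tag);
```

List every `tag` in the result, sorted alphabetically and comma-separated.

Base: id=6 (delta) at lvl 0.
Iteration 1: rows with parent_id in {6} -> xi (id 7, lvl 1), psi (id 10, lvl 1).
Iteration 2: rows with parent_id in {7,10} -> sigma (id 13, lvl 2), beta (id 14, lvl 2).
Iteration 3: no rows with parent_id in {13,14}; recursion stops.

beta, delta, psi, sigma, xi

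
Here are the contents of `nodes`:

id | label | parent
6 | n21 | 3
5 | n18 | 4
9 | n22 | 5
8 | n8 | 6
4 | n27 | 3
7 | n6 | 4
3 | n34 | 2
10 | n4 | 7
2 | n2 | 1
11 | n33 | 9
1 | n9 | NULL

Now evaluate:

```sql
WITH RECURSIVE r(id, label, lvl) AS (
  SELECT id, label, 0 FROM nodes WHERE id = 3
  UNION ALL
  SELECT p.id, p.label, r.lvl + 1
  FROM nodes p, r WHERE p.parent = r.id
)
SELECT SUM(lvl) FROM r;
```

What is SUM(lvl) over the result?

18

Base: id=3 (n34) at lvl 0.
Iteration 1: rows with parent in {3} -> n27 (id 4, lvl 1), n21 (id 6, lvl 1).
Iteration 2: rows with parent in {4,6} -> n18 (id 5, lvl 2), n6 (id 7, lvl 2), n8 (id 8, lvl 2).
Iteration 3: rows with parent in {5,7,8} -> n22 (id 9, lvl 3), n4 (id 10, lvl 3).
Iteration 4: rows with parent in {9,10} -> n33 (id 11, lvl 4).
Iteration 5: no rows with parent in {11}; recursion stops.
SUM(lvl) = 0 + 1 + 1 + 2 + 2 + 2 + 3 + 3 + 4 = 18.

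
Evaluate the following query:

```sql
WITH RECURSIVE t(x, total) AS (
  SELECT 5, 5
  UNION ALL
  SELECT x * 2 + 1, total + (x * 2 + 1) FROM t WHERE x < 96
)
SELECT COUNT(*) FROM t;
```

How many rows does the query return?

Base: x=5, total=5.
Iteration 1: 5 < 96 holds -> x = 5 * 2 + 1 = 11, total = 5 + 11 = 16.
Iteration 2: 11 < 96 holds -> x = 11 * 2 + 1 = 23, total = 16 + 23 = 39.
Iteration 3: 23 < 96 holds -> x = 23 * 2 + 1 = 47, total = 39 + 47 = 86.
Iteration 4: 47 < 96 holds -> x = 47 * 2 + 1 = 95, total = 86 + 95 = 181.
Iteration 5: 95 < 96 holds -> x = 95 * 2 + 1 = 191, total = 181 + 191 = 372.
Iteration 6: 191 < 96 fails; recursion stops.
Total rows emitted: 6.

6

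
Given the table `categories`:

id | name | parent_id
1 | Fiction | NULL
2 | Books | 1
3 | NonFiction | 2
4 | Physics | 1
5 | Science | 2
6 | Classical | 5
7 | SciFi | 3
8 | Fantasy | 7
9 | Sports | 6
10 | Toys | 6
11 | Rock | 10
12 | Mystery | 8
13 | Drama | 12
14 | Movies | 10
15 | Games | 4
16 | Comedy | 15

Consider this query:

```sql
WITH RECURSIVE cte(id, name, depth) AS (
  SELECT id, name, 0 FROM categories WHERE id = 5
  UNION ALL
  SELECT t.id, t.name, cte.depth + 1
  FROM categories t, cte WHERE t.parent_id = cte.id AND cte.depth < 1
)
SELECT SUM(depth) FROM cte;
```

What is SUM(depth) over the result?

Base: id=5 (Science) at depth 0.
Iteration 1: rows with parent_id in {5} -> Classical (id 6, depth 1).
Iteration 2: depth < 1 fails for all current rows; recursion stops.
SUM(depth) = 0 + 1 = 1.

1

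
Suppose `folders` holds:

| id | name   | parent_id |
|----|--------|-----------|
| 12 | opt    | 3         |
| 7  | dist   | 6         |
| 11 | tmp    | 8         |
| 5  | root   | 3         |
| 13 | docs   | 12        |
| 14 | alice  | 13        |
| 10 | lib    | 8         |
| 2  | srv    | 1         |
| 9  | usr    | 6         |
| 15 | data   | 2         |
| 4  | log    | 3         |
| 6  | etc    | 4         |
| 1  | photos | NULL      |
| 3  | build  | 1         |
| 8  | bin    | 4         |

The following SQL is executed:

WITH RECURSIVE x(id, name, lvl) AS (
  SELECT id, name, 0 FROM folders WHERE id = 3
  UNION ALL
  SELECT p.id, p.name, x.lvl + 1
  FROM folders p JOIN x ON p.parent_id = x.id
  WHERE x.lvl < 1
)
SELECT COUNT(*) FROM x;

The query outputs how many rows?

Base: id=3 (build) at lvl 0.
Iteration 1: rows with parent_id in {3} -> log (id 4, lvl 1), root (id 5, lvl 1), opt (id 12, lvl 1).
Iteration 2: lvl < 1 fails for all current rows; recursion stops.
Total rows emitted: 4.

4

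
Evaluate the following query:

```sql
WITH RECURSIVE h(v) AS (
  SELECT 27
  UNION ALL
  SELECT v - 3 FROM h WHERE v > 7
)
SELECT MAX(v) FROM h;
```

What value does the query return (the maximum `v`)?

27

Base: v=27.
Iteration 1: 27 > 7 holds -> v = 27 - 3 = 24.
Iteration 2: 24 > 7 holds -> v = 24 - 3 = 21.
Iteration 3: 21 > 7 holds -> v = 21 - 3 = 18.
Iteration 4: 18 > 7 holds -> v = 18 - 3 = 15.
Iteration 5: 15 > 7 holds -> v = 15 - 3 = 12.
Iteration 6: 12 > 7 holds -> v = 12 - 3 = 9.
Iteration 7: 9 > 7 holds -> v = 9 - 3 = 6.
Iteration 8: 6 > 7 fails; recursion stops.
v values: 27, 24, 21, 18, 15, 12, 9, 6; the maximum is 27.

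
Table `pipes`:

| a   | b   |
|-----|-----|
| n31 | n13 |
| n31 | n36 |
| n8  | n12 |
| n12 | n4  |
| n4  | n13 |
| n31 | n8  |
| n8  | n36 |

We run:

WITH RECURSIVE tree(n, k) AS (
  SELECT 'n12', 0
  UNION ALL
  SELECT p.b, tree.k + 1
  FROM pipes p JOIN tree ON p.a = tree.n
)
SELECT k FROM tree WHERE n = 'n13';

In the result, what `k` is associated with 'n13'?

Base: (n12, k=0).
Iteration 1: edges from {n12} -> (n4, k=1).
Iteration 2: edges from {n4} -> (n13, k=2).
Iteration 3: no outgoing edges from {n13}; recursion stops.

2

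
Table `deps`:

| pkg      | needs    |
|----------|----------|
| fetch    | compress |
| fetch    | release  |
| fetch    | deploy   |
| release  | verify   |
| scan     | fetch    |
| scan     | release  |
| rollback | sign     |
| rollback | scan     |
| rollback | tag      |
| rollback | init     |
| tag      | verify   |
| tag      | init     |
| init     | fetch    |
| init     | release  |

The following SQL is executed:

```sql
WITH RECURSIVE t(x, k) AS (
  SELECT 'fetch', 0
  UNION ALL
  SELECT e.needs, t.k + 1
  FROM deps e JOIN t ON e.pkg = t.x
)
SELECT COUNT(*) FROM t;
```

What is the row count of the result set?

5

Base: (fetch, k=0).
Iteration 1: edges from {fetch} -> (compress, k=1), (deploy, k=1), (release, k=1).
Iteration 2: edges from {compress,deploy,release} -> (verify, k=2).
Iteration 3: no outgoing edges from {verify}; recursion stops.
Total rows emitted: 5.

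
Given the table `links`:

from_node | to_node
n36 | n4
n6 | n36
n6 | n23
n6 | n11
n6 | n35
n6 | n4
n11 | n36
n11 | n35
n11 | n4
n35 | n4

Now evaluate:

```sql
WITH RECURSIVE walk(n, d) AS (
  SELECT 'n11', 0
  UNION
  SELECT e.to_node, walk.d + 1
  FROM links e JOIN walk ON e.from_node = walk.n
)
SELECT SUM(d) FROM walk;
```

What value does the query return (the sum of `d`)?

Base: (n11, d=0).
Iteration 1: edges from {n11} -> (n35, d=1), (n36, d=1), (n4, d=1).
Iteration 2: edges from {n35,n36,n4} -> (n4, d=2). [UNION drops 1 duplicate row(s)]
Iteration 3: no outgoing edges from {n4}; recursion stops.
SUM(d) = 0 + 1 + 1 + 1 + 2 = 5.

5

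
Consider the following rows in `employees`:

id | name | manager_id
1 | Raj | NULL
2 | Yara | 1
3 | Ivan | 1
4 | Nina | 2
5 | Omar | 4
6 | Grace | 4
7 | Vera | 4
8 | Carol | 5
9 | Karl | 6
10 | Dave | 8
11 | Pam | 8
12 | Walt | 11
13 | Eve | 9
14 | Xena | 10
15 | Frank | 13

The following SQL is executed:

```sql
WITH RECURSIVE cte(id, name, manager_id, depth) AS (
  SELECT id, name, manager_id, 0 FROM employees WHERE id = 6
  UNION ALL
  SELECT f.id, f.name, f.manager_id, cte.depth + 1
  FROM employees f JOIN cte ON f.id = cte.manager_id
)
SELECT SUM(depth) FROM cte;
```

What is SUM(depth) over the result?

Base: id=6 (Grace), manager_id=4, depth 0.
Iteration 1: join on id=4 -> Nina (id 4, manager_id=2, depth 1).
Iteration 2: join on id=2 -> Yara (id 2, manager_id=1, depth 2).
Iteration 3: join on id=1 -> Raj (id 1, manager_id=NULL, depth 3).
Iteration 4: manager_id is NULL; no match; recursion stops.
SUM(depth) = 0 + 1 + 2 + 3 = 6.

6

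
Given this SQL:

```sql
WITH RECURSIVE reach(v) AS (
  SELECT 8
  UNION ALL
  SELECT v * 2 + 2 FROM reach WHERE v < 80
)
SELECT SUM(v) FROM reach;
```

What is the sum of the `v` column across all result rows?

300

Base: v=8.
Iteration 1: 8 < 80 holds -> v = 8 * 2 + 2 = 18.
Iteration 2: 18 < 80 holds -> v = 18 * 2 + 2 = 38.
Iteration 3: 38 < 80 holds -> v = 38 * 2 + 2 = 78.
Iteration 4: 78 < 80 holds -> v = 78 * 2 + 2 = 158.
Iteration 5: 158 < 80 fails; recursion stops.
SUM(v) = 8 + 18 + 38 + 78 + 158 = 300.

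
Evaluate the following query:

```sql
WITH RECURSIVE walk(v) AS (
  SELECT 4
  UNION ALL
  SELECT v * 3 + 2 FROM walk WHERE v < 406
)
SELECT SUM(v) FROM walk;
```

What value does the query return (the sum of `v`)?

Base: v=4.
Iteration 1: 4 < 406 holds -> v = 4 * 3 + 2 = 14.
Iteration 2: 14 < 406 holds -> v = 14 * 3 + 2 = 44.
Iteration 3: 44 < 406 holds -> v = 44 * 3 + 2 = 134.
Iteration 4: 134 < 406 holds -> v = 134 * 3 + 2 = 404.
Iteration 5: 404 < 406 holds -> v = 404 * 3 + 2 = 1214.
Iteration 6: 1214 < 406 fails; recursion stops.
SUM(v) = 4 + 14 + 44 + 134 + 404 + 1214 = 1814.

1814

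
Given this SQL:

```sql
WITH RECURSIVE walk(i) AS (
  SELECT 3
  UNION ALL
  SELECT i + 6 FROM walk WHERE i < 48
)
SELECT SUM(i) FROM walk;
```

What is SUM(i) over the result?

Base: i=3.
Iteration 1: 3 < 48 holds -> i = 3 + 6 = 9.
Iteration 2: 9 < 48 holds -> i = 9 + 6 = 15.
Iteration 3: 15 < 48 holds -> i = 15 + 6 = 21.
Iteration 4: 21 < 48 holds -> i = 21 + 6 = 27.
Iteration 5: 27 < 48 holds -> i = 27 + 6 = 33.
Iteration 6: 33 < 48 holds -> i = 33 + 6 = 39.
Iteration 7: 39 < 48 holds -> i = 39 + 6 = 45.
Iteration 8: 45 < 48 holds -> i = 45 + 6 = 51.
Iteration 9: 51 < 48 fails; recursion stops.
SUM(i) = 3 + 9 + 15 + 21 + 27 + 33 + 39 + 45 + 51 = 243.

243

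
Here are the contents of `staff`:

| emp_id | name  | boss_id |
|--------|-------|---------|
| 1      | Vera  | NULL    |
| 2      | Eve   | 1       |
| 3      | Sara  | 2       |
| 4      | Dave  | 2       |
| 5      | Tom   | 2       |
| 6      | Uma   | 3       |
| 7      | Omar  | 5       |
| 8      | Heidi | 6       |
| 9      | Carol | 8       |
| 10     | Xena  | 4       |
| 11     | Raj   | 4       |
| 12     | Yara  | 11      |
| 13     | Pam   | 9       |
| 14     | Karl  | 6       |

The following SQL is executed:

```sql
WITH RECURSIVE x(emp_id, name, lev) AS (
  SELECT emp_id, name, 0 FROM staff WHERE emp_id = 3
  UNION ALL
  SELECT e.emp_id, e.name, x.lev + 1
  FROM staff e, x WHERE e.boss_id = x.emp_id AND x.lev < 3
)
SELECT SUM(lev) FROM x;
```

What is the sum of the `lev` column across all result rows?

Base: emp_id=3 (Sara) at lev 0.
Iteration 1: rows with boss_id in {3} -> Uma (id 6, lev 1).
Iteration 2: rows with boss_id in {6} -> Heidi (id 8, lev 2), Karl (id 14, lev 2).
Iteration 3: rows with boss_id in {8,14} -> Carol (id 9, lev 3).
Iteration 4: lev < 3 fails for all current rows; recursion stops.
SUM(lev) = 0 + 1 + 2 + 2 + 3 = 8.

8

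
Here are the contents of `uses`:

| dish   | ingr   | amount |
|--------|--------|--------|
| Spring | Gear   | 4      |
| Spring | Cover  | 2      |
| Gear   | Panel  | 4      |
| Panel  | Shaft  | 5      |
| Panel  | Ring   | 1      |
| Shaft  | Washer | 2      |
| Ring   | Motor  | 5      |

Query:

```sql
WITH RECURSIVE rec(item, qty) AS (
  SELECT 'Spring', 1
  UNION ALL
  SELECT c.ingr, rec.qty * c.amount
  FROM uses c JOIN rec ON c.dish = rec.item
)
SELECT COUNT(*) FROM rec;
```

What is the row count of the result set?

8

Base: (Spring, qty=1).
Iteration 1: components of {Spring} -> Cover = 1*2 = 2, Gear = 1*4 = 4.
Iteration 2: components of {Cover,Gear} -> Panel = 4*4 = 16.
Iteration 3: components of {Panel} -> Ring = 16*1 = 16, Shaft = 16*5 = 80.
Iteration 4: components of {Ring,Shaft} -> Motor = 16*5 = 80, Washer = 80*2 = 160.
Iteration 5: no further components; recursion stops.
Total rows emitted: 8.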